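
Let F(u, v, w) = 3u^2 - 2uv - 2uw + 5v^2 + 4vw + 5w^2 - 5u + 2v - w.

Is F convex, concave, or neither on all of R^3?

convex

F is quadratic, so its Hessian is the constant matrix H = [[6, -2, -2], [-2, 10, 4], [-2, 4, 10]].
Leading principal minors: 6, 56, 456.
All positive ⇒ H ≻ 0 ⇒ convex.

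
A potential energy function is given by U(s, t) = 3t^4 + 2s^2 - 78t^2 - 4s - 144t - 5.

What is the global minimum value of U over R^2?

U(s,t) separates as P(s) + Q(t) − 5, so its minimum is min P + min Q − 5.
P'(s) = 4s - 4 vanishes at s ∈ {1}; Q'(t) = 12(t - 4)(t + 1)(t + 3) vanishes at t ∈ {-3, -1, 4}.
Local minima of P (where P''>0): P(1)=-2. Local minima of Q: Q(-3)=-27, Q(4)=-1056.
So the global minimum of U is P(1) + Q(4) − 5 = -2 − 1056 − 5 = -1063, attained at (1, 4).

-1063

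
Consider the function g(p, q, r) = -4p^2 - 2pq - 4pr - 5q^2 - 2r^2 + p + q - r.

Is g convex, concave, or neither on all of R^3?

g is quadratic, so its Hessian is the constant matrix H = [[-8, -2, -4], [-2, -10, 0], [-4, 0, -4]].
Leading principal minors: -8, 76, -144.
Signs alternate −, +, − ⇒ H ≺ 0 ⇒ concave.

concave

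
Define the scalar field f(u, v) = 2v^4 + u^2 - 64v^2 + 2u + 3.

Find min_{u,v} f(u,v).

-510

f(u,v) separates as P(u) + Q(v) + 3, so its minimum is min P + min Q + 3.
P'(u) = 2u + 2 vanishes at u ∈ {-1}; Q'(v) = 8v(v - 4)(v + 4) vanishes at v ∈ {-4, 0, 4}.
Local minima of P (where P''>0): P(-1)=-1. Local minima of Q: Q(-4)=-512, Q(4)=-512.
So the global minimum of f is P(-1) + Q(-4) + 3 = -1 − 512 + 3 = -510, attained at (-1, -4).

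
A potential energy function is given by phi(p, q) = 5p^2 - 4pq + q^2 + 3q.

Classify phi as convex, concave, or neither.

phi is quadratic, so its Hessian is the constant matrix H = [[10, -4], [-4, 2]].
det(H) = 4, tr(H) = 12.
det(H) > 0 and tr(H) > 0, so H is positive definite everywhere: convex.

convex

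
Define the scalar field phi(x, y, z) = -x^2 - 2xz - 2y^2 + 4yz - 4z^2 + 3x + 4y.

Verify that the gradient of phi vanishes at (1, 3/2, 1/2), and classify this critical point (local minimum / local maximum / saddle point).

∇phi = (-2x - 2z + 3, -4y + 4z + 4, -2x + 4y - 8z); substituting (1, 3/2, 1/2) gives ∇phi = (0, 0, 0), so (1, 3/2, 1/2) is indeed a critical point.
The Hessian is constant: H = [[-2, 0, -2], [0, -4, 4], [-2, 4, -8]].
Leading principal minors: Δ₁ = -2, Δ₂ = 8, Δ₃ = -16.
The minors alternate sign starting negative (−, +, −), so H is negative definite: a local maximum.

local maximum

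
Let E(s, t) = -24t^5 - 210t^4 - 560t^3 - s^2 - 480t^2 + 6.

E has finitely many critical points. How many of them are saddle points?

E separates as a function of s plus a function of t, so ∇E=0 decouples.
∂E/∂s = -2s = 0 at s ∈ {0}; ∂E/∂t = -120t(t + 1)(t + 2)(t + 4) = 0 at t ∈ {-4, -2, -1, 0}.
The Hessian is diagonal: diag(E_ss, E_tt). Second derivatives: E_ss(0)=-2; E_tt(-4)=2880, E_tt(-2)=-480, E_tt(-1)=360, E_tt(0)=-960.
Saddle points occur where the two diagonal entries have opposite signs: (0, -4), (0, -1). Count: 2.

2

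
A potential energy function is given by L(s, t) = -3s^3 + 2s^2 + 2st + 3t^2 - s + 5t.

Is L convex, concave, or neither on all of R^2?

The term -3s^3 is cubic, so the Hessian is not constant.
∂²L/∂s² = -18s + 4, which takes both signs as s varies (negative for sufficiently large s). A diagonal entry of the Hessian changing sign means the Hessian is neither positive- nor negative-semidefinite on all of R^2.

neither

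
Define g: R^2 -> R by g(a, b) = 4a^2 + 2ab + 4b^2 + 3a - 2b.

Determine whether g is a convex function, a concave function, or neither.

g is quadratic, so its Hessian is the constant matrix H = [[8, 2], [2, 8]].
det(H) = 60, tr(H) = 16.
det(H) > 0 and tr(H) > 0, so H is positive definite everywhere: convex.

convex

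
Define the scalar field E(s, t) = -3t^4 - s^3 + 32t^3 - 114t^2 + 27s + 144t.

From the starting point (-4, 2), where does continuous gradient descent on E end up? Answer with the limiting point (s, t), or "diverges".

(-3, 3)

E is separable, so gradient descent decouples: s follows -∂E/∂s, t follows -∂E/∂t.
∂E/∂s = -3(s - 3)(s + 3); at s=-4 this is -21, so s increases.
∂E/∂t = -12(t - 4)(t - 3)(t - 1); at t=2 this is -24, so t increases.
s converges to its nearest critical value -3 (a local min of the s-part); t converges to 3. The iterate converges to (-3, 3).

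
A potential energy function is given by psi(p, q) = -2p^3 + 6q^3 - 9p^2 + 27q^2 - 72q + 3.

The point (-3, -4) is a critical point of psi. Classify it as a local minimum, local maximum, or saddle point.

The mixed partial ∂²psi/∂p∂q is 0, so the Hessian at any point is diag(psi_pp, psi_qq) = diag(-6(2p + 3), 18(2q + 3)).
At (-3, -4): H = diag(18, -90).
The eigenvalues have opposite signs, so H is indefinite: a saddle point.

saddle point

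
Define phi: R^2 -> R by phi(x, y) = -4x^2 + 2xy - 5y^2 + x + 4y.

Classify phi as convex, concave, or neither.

phi is quadratic, so its Hessian is the constant matrix H = [[-8, 2], [2, -10]].
det(H) = 76, tr(H) = -18.
det(H) > 0 and tr(H) < 0, so H is negative definite everywhere: concave.

concave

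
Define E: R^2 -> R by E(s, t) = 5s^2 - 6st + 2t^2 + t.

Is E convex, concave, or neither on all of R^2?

convex

E is quadratic, so its Hessian is the constant matrix H = [[10, -6], [-6, 4]].
det(H) = 4, tr(H) = 14.
det(H) > 0 and tr(H) > 0, so H is positive definite everywhere: convex.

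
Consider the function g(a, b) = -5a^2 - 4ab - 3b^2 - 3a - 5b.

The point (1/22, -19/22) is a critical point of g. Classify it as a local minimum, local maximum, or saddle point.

The Hessian of g is constant: H = [[-10, -4], [-4, -6]].
det(H) = (-10)·(-6) − (-4)² = 44.
det(H) > 0 and tr(H) = -16 < 0, so H is negative definite and the point is a local maximum.

local maximum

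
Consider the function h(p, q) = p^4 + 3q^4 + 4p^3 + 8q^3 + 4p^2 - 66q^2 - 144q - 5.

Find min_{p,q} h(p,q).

h(p,q) separates as A(p) + B(q) − 5, so its minimum is min A + min B − 5.
A'(p) = 4p(p + 1)(p + 2) vanishes at p ∈ {-2, -1, 0}; B'(q) = 12(q - 3)(q + 1)(q + 4) vanishes at q ∈ {-4, -1, 3}.
Local minima of A (where A''>0): A(-2)=0, A(0)=0. Local minima of B: B(-4)=-224, B(3)=-567.
So the global minimum of h is A(-2) + B(3) − 5 = 0 − 567 − 5 = -572, attained at (-2, 3).

-572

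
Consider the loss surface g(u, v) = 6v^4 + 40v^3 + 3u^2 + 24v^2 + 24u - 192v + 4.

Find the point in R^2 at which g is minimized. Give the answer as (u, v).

(-4, 1)

g(u,v) separates as P(u) + Q(v) + 4, so its minimum is min P + min Q + 4.
P'(u) = 6u + 24 vanishes at u ∈ {-4}; Q'(v) = 24(v - 1)(v + 2)(v + 4) vanishes at v ∈ {-4, -2, 1}.
Local minima of P (where P''>0): P(-4)=-48. Local minima of Q: Q(-4)=128, Q(1)=-122.
So the global minimum of g is P(-4) + Q(1) + 4 = -48 − 122 + 4 = -166, attained at (-4, 1).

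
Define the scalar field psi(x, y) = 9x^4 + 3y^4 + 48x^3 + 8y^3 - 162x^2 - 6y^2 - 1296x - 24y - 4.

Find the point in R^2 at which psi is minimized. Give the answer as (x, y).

psi(x,y) separates as P(x) + Q(y) − 4, so its minimum is min P + min Q − 4.
P'(x) = 36(x - 3)(x + 3)(x + 4) vanishes at x ∈ {-4, -3, 3}; Q'(y) = 12(y - 1)(y + 1)(y + 2) vanishes at y ∈ {-2, -1, 1}.
Local minima of P (where P''>0): P(-4)=1824, P(3)=-3321. Local minima of Q: Q(-2)=8, Q(1)=-19.
So the global minimum of psi is P(3) + Q(1) − 4 = -3321 − 19 − 4 = -3344, attained at (3, 1).

(3, 1)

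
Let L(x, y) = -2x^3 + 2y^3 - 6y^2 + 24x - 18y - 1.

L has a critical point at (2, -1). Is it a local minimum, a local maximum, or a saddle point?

The mixed partial ∂²L/∂x∂y is 0, so the Hessian at any point is diag(L_xx, L_yy) = diag(-12x, 12(y - 1)).
At (2, -1): H = diag(-24, -24).
Both eigenvalues are negative, so H is negative definite: a local maximum.

local maximum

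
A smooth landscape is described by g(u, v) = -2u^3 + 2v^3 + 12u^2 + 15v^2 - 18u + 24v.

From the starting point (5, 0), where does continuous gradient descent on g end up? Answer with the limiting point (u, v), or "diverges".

diverges

g is separable, so gradient descent decouples: u follows -∂g/∂u, v follows -∂g/∂v.
∂g/∂u = -6(u - 3)(u - 1); at u=5 this is -48, so u increases.
∂g/∂v = 6(v + 1)(v + 4); at v=0 this is 24, so v decreases.
The u-coordinate has no critical point in that direction and runs off to infinity.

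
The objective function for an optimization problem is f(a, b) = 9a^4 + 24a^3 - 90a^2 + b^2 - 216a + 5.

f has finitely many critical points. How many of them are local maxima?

0

f separates as a function of a plus a function of b, so ∇f=0 decouples.
∂f/∂a = 36(a - 2)(a + 1)(a + 3) = 0 at a ∈ {-3, -1, 2}; ∂f/∂b = 2b = 0 at b ∈ {0}.
The Hessian is diagonal: diag(f_aa, f_bb). Second derivatives: f_aa(-3)=360, f_aa(-1)=-216, f_aa(2)=540; f_bb(0)=2.
Local maxima occur where both diagonal entries negative: none. Count: 0.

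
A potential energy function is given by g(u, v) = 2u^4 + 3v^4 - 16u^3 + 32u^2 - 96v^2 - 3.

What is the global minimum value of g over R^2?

g(u,v) separates as P(u) + Q(v) − 3, so its minimum is min P + min Q − 3.
P'(u) = 8u(u - 4)(u - 2) vanishes at u ∈ {0, 2, 4}; Q'(v) = 12v(v - 4)(v + 4) vanishes at v ∈ {-4, 0, 4}.
Local minima of P (where P''>0): P(0)=0, P(4)=0. Local minima of Q: Q(-4)=-768, Q(4)=-768.
So the global minimum of g is P(0) + Q(-4) − 3 = 0 − 768 − 3 = -771, attained at (0, -4).

-771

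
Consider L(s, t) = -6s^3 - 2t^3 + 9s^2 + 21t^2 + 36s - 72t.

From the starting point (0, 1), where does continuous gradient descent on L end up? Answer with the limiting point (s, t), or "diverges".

(-1, 3)

L is separable, so gradient descent decouples: s follows -∂L/∂s, t follows -∂L/∂t.
∂L/∂s = -18(s - 2)(s + 1); at s=0 this is 36, so s decreases.
∂L/∂t = -6(t - 4)(t - 3); at t=1 this is -36, so t increases.
s converges to its nearest critical value -1 (a local min of the s-part); t converges to 3. The iterate converges to (-1, 3).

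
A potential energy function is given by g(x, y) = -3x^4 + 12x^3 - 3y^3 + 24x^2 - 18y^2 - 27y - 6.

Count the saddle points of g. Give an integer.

g separates as a function of x plus a function of y, so ∇g=0 decouples.
∂g/∂x = -12x(x - 4)(x + 1) = 0 at x ∈ {-1, 0, 4}; ∂g/∂y = -9(y + 1)(y + 3) = 0 at y ∈ {-3, -1}.
The Hessian is diagonal: diag(g_xx, g_yy). Second derivatives: g_xx(-1)=-60, g_xx(0)=48, g_xx(4)=-240; g_yy(-3)=18, g_yy(-1)=-18.
Saddle points occur where the two diagonal entries have opposite signs: (-1, -3), (0, -1), (4, -3). Count: 3.

3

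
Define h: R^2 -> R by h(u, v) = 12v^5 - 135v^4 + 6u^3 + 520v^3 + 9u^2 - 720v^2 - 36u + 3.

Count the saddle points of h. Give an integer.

4

h separates as a function of u plus a function of v, so ∇h=0 decouples.
∂h/∂u = 18(u - 1)(u + 2) = 0 at u ∈ {-2, 1}; ∂h/∂v = 60v(v - 4)(v - 3)(v - 2) = 0 at v ∈ {0, 2, 3, 4}.
The Hessian is diagonal: diag(h_uu, h_vv). Second derivatives: h_uu(-2)=-54, h_uu(1)=54; h_vv(0)=-1440, h_vv(2)=240, h_vv(3)=-180, h_vv(4)=480.
Saddle points occur where the two diagonal entries have opposite signs: (-2, 2), (-2, 4), (1, 0), (1, 3). Count: 4.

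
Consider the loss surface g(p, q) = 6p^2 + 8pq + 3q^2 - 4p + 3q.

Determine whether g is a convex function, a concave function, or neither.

g is quadratic, so its Hessian is the constant matrix H = [[12, 8], [8, 6]].
det(H) = 8, tr(H) = 18.
det(H) > 0 and tr(H) > 0, so H is positive definite everywhere: convex.

convex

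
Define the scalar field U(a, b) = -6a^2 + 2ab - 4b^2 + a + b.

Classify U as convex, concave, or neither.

concave

U is quadratic, so its Hessian is the constant matrix H = [[-12, 2], [2, -8]].
det(H) = 92, tr(H) = -20.
det(H) > 0 and tr(H) < 0, so H is negative definite everywhere: concave.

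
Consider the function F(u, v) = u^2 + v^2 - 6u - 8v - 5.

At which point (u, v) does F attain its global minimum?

F(u,v) separates as P(u) + Q(v) − 5, so its minimum is min P + min Q − 5.
P'(u) = 2u - 6 vanishes at u ∈ {3}; Q'(v) = 2v - 8 vanishes at v ∈ {4}.
Local minima of P (where P''>0): P(3)=-9. Local minima of Q: Q(4)=-16.
So the global minimum of F is P(3) + Q(4) − 5 = -9 − 16 − 5 = -30, attained at (3, 4).

(3, 4)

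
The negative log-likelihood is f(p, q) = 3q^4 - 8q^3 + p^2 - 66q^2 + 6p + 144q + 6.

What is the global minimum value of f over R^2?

f(p,q) separates as A(p) + B(q) + 6, so its minimum is min A + min B + 6.
A'(p) = 2p + 6 vanishes at p ∈ {-3}; B'(q) = 12(q - 4)(q - 1)(q + 3) vanishes at q ∈ {-3, 1, 4}.
Local minima of A (where A''>0): A(-3)=-9. Local minima of B: B(-3)=-567, B(4)=-224.
So the global minimum of f is A(-3) + B(-3) + 6 = -9 − 567 + 6 = -570, attained at (-3, -3).

-570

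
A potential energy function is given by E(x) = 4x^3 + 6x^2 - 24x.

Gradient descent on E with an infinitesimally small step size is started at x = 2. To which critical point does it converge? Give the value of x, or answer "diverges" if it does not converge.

E'(x) = 12(x - 1)(x + 2), so E'(2) = 48.
Gradient descent moves in the -E' direction, i.e. x is decreasing.
The nearest critical point in that direction is x = 1, where E'' = 36 > 0 (a local minimum). The iterate converges there.

1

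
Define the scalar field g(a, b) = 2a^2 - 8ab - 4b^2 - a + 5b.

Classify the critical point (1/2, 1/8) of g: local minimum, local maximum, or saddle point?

saddle point

The Hessian of g is constant: H = [[4, -8], [-8, -8]].
det(H) = 4·(-8) − (-8)² = -96.
Since det(H) < 0, H is indefinite and the critical point is a saddle point.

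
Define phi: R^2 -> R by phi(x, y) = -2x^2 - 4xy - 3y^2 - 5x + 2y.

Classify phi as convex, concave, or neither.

phi is quadratic, so its Hessian is the constant matrix H = [[-4, -4], [-4, -6]].
det(H) = 8, tr(H) = -10.
det(H) > 0 and tr(H) < 0, so H is negative definite everywhere: concave.

concave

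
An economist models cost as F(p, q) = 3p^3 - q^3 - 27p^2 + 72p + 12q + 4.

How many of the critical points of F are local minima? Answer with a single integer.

1

F separates as a function of p plus a function of q, so ∇F=0 decouples.
∂F/∂p = 9(p - 4)(p - 2) = 0 at p ∈ {2, 4}; ∂F/∂q = -3(q - 2)(q + 2) = 0 at q ∈ {-2, 2}.
The Hessian is diagonal: diag(F_pp, F_qq). Second derivatives: F_pp(2)=-18, F_pp(4)=18; F_qq(-2)=12, F_qq(2)=-12.
Local minima occur where both diagonal entries positive: (4, -2). Count: 1.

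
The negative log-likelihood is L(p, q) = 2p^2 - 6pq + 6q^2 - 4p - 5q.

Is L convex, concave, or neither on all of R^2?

L is quadratic, so its Hessian is the constant matrix H = [[4, -6], [-6, 12]].
det(H) = 12, tr(H) = 16.
det(H) > 0 and tr(H) > 0, so H is positive definite everywhere: convex.

convex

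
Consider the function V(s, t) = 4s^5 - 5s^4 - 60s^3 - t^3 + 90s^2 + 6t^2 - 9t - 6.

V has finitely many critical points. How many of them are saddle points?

V separates as a function of s plus a function of t, so ∇V=0 decouples.
∂V/∂s = 20s(s - 3)(s - 1)(s + 3) = 0 at s ∈ {-3, 0, 1, 3}; ∂V/∂t = -3(t - 3)(t - 1) = 0 at t ∈ {1, 3}.
The Hessian is diagonal: diag(V_ss, V_tt). Second derivatives: V_ss(-3)=-1440, V_ss(0)=180, V_ss(1)=-160, V_ss(3)=720; V_tt(1)=6, V_tt(3)=-6.
Saddle points occur where the two diagonal entries have opposite signs: (-3, 1), (0, 3), (1, 1), (3, 3). Count: 4.

4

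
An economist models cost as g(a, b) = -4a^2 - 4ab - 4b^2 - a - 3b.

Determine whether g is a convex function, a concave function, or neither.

concave

g is quadratic, so its Hessian is the constant matrix H = [[-8, -4], [-4, -8]].
det(H) = 48, tr(H) = -16.
det(H) > 0 and tr(H) < 0, so H is negative definite everywhere: concave.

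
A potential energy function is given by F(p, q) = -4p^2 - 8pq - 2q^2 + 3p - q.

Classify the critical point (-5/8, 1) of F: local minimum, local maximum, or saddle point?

saddle point

The Hessian of F is constant: H = [[-8, -8], [-8, -4]].
det(H) = (-8)·(-4) − (-8)² = -32.
Since det(H) < 0, H is indefinite and the critical point is a saddle point.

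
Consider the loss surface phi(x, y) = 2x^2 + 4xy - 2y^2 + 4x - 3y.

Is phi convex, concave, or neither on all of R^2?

neither

phi is quadratic, so its Hessian is the constant matrix H = [[4, 4], [4, -4]].
det(H) = -32, tr(H) = 0.
det(H) < 0, so H is indefinite: neither convex nor concave.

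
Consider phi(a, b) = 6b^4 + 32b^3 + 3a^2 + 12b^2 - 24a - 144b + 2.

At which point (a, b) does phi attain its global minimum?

(4, 1)

phi(a,b) separates as P(a) + Q(b) + 2, so its minimum is min P + min Q + 2.
P'(a) = 6a - 24 vanishes at a ∈ {4}; Q'(b) = 24(b - 1)(b + 2)(b + 3) vanishes at b ∈ {-3, -2, 1}.
Local minima of P (where P''>0): P(4)=-48. Local minima of Q: Q(-3)=162, Q(1)=-94.
So the global minimum of phi is P(4) + Q(1) + 2 = -48 − 94 + 2 = -140, attained at (4, 1).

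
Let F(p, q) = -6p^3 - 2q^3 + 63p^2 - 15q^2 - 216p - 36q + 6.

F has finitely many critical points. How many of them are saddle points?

2

F separates as a function of p plus a function of q, so ∇F=0 decouples.
∂F/∂p = -18(p - 4)(p - 3) = 0 at p ∈ {3, 4}; ∂F/∂q = -6(q + 2)(q + 3) = 0 at q ∈ {-3, -2}.
The Hessian is diagonal: diag(F_pp, F_qq). Second derivatives: F_pp(3)=18, F_pp(4)=-18; F_qq(-3)=6, F_qq(-2)=-6.
Saddle points occur where the two diagonal entries have opposite signs: (3, -2), (4, -3). Count: 2.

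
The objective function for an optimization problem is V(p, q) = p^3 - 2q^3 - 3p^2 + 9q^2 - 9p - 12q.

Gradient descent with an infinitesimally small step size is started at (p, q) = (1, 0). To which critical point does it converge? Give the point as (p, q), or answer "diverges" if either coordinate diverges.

(3, 1)

V is separable, so gradient descent decouples: p follows -∂V/∂p, q follows -∂V/∂q.
∂V/∂p = 3(p - 3)(p + 1); at p=1 this is -12, so p increases.
∂V/∂q = -6(q - 2)(q - 1); at q=0 this is -12, so q increases.
p converges to its nearest critical value 3 (a local min of the p-part); q converges to 1. The iterate converges to (3, 1).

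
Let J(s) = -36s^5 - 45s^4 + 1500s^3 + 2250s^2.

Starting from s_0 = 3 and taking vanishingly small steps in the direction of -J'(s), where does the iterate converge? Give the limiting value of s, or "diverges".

0

J'(s) = -180s(s - 5)(s + 1)(s + 5), so J'(3) = 34560.
Gradient descent moves in the -J' direction, i.e. s is decreasing.
The nearest critical point in that direction is s = 0, where J'' = 4500 > 0 (a local minimum). The iterate converges there.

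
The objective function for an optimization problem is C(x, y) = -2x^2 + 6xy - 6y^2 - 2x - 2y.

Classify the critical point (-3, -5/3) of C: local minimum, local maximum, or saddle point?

The Hessian of C is constant: H = [[-4, 6], [6, -12]].
det(H) = (-4)·(-12) − 6² = 12.
det(H) > 0 and tr(H) = -16 < 0, so H is negative definite and the point is a local maximum.

local maximum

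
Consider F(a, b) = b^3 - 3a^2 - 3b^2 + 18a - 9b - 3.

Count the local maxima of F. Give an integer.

F separates as a function of a plus a function of b, so ∇F=0 decouples.
∂F/∂a = -6(a - 3) = 0 at a ∈ {3}; ∂F/∂b = 3(b - 3)(b + 1) = 0 at b ∈ {-1, 3}.
The Hessian is diagonal: diag(F_aa, F_bb). Second derivatives: F_aa(3)=-6; F_bb(-1)=-12, F_bb(3)=12.
Local maxima occur where both diagonal entries negative: (3, -1). Count: 1.

1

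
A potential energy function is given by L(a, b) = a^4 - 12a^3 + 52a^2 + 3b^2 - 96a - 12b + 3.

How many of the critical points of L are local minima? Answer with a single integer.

2

L separates as a function of a plus a function of b, so ∇L=0 decouples.
∂L/∂a = 4(a - 4)(a - 3)(a - 2) = 0 at a ∈ {2, 3, 4}; ∂L/∂b = 6(b - 2) = 0 at b ∈ {2}.
The Hessian is diagonal: diag(L_aa, L_bb). Second derivatives: L_aa(2)=8, L_aa(3)=-4, L_aa(4)=8; L_bb(2)=6.
Local minima occur where both diagonal entries positive: (2, 2), (4, 2). Count: 2.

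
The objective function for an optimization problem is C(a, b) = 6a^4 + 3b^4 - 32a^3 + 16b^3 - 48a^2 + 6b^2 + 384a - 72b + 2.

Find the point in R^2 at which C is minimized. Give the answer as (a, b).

C(a,b) separates as P(a) + Q(b) + 2, so its minimum is min P + min Q + 2.
P'(a) = 24(a - 4)(a - 2)(a + 2) vanishes at a ∈ {-2, 2, 4}; Q'(b) = 12(b - 1)(b + 2)(b + 3) vanishes at b ∈ {-3, -2, 1}.
Local minima of P (where P''>0): P(-2)=-608, P(4)=256. Local minima of Q: Q(-3)=81, Q(1)=-47.
So the global minimum of C is P(-2) + Q(1) + 2 = -608 − 47 + 2 = -653, attained at (-2, 1).

(-2, 1)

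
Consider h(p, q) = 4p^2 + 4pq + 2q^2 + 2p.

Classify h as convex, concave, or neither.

h is quadratic, so its Hessian is the constant matrix H = [[8, 4], [4, 4]].
det(H) = 16, tr(H) = 12.
det(H) > 0 and tr(H) > 0, so H is positive definite everywhere: convex.

convex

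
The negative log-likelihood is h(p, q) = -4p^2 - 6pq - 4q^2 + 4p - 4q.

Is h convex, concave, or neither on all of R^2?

concave

h is quadratic, so its Hessian is the constant matrix H = [[-8, -6], [-6, -8]].
det(H) = 28, tr(H) = -16.
det(H) > 0 and tr(H) < 0, so H is negative definite everywhere: concave.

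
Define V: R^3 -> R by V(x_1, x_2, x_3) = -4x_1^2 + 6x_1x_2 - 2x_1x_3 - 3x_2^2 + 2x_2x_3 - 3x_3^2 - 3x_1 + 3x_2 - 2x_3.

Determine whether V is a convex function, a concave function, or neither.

V is quadratic, so its Hessian is the constant matrix H = [[-8, 6, -2], [6, -6, 2], [-2, 2, -6]].
Leading principal minors: -8, 12, -64.
Signs alternate −, +, − ⇒ H ≺ 0 ⇒ concave.

concave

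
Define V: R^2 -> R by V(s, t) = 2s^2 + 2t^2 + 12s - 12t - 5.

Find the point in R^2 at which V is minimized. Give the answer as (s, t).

(-3, 3)

V(s,t) separates as P(s) + Q(t) − 5, so its minimum is min P + min Q − 5.
P'(s) = 4s + 12 vanishes at s ∈ {-3}; Q'(t) = 4(t - 3) vanishes at t ∈ {3}.
Local minima of P (where P''>0): P(-3)=-18. Local minima of Q: Q(3)=-18.
So the global minimum of V is P(-3) + Q(3) − 5 = -18 − 18 − 5 = -41, attained at (-3, 3).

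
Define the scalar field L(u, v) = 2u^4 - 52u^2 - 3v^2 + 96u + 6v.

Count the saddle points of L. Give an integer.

L separates as a function of u plus a function of v, so ∇L=0 decouples.
∂L/∂u = 8(u - 3)(u - 1)(u + 4) = 0 at u ∈ {-4, 1, 3}; ∂L/∂v = -6(v - 1) = 0 at v ∈ {1}.
The Hessian is diagonal: diag(L_uu, L_vv). Second derivatives: L_uu(-4)=280, L_uu(1)=-80, L_uu(3)=112; L_vv(1)=-6.
Saddle points occur where the two diagonal entries have opposite signs: (-4, 1), (3, 1). Count: 2.

2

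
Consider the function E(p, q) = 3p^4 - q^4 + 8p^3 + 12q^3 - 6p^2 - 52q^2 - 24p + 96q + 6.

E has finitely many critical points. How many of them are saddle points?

E separates as a function of p plus a function of q, so ∇E=0 decouples.
∂E/∂p = 12(p - 1)(p + 1)(p + 2) = 0 at p ∈ {-2, -1, 1}; ∂E/∂q = -4(q - 4)(q - 3)(q - 2) = 0 at q ∈ {2, 3, 4}.
The Hessian is diagonal: diag(E_pp, E_qq). Second derivatives: E_pp(-2)=36, E_pp(-1)=-24, E_pp(1)=72; E_qq(2)=-8, E_qq(3)=4, E_qq(4)=-8.
Saddle points occur where the two diagonal entries have opposite signs: (-2, 2), (-2, 4), (-1, 3), (1, 2), (1, 4). Count: 5.

5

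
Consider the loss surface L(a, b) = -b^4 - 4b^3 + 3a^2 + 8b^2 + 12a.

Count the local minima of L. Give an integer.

L separates as a function of a plus a function of b, so ∇L=0 decouples.
∂L/∂a = 6(a + 2) = 0 at a ∈ {-2}; ∂L/∂b = -4b(b - 1)(b + 4) = 0 at b ∈ {-4, 0, 1}.
The Hessian is diagonal: diag(L_aa, L_bb). Second derivatives: L_aa(-2)=6; L_bb(-4)=-80, L_bb(0)=16, L_bb(1)=-20.
Local minima occur where both diagonal entries positive: (-2, 0). Count: 1.

1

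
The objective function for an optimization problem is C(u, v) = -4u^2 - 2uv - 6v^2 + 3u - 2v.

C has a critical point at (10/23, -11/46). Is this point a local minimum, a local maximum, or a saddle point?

local maximum

The Hessian of C is constant: H = [[-8, -2], [-2, -12]].
det(H) = (-8)·(-12) − (-2)² = 92.
det(H) > 0 and tr(H) = -20 < 0, so H is negative definite and the point is a local maximum.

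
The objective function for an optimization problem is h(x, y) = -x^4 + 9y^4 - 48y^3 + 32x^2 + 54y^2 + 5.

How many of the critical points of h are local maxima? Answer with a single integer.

h separates as a function of x plus a function of y, so ∇h=0 decouples.
∂h/∂x = -4x(x - 4)(x + 4) = 0 at x ∈ {-4, 0, 4}; ∂h/∂y = 36y(y - 3)(y - 1) = 0 at y ∈ {0, 1, 3}.
The Hessian is diagonal: diag(h_xx, h_yy). Second derivatives: h_xx(-4)=-128, h_xx(0)=64, h_xx(4)=-128; h_yy(0)=108, h_yy(1)=-72, h_yy(3)=216.
Local maxima occur where both diagonal entries negative: (-4, 1), (4, 1). Count: 2.

2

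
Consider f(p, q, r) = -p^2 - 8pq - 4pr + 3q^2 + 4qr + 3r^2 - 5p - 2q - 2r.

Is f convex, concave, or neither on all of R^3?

neither

f is quadratic, so its Hessian is the constant matrix H = [[-2, -8, -4], [-8, 6, 4], [-4, 4, 6]].
Leading principal minors: -2, -76, -264.
Neither pattern holds ⇒ H is indefinite ⇒ neither convex nor concave.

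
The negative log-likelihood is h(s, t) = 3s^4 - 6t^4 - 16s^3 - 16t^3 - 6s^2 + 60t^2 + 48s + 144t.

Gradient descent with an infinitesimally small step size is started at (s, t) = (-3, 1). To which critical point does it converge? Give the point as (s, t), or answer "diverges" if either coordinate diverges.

(-1, -1)

h is separable, so gradient descent decouples: s follows -∂h/∂s, t follows -∂h/∂t.
∂h/∂s = 12(s - 4)(s - 1)(s + 1); at s=-3 this is -672, so s increases.
∂h/∂t = -24(t - 2)(t + 1)(t + 3); at t=1 this is 192, so t decreases.
s converges to its nearest critical value -1 (a local min of the s-part); t converges to -1. The iterate converges to (-1, -1).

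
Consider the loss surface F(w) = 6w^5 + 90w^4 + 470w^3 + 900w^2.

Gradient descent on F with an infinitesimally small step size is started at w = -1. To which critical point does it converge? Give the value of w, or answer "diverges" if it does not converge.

F'(w) = 30w(w + 3)(w + 4)(w + 5), so F'(-1) = -720.
Gradient descent moves in the -F' direction, i.e. w is increasing.
The nearest critical point in that direction is w = 0, where F'' = 1800 > 0 (a local minimum). The iterate converges there.

0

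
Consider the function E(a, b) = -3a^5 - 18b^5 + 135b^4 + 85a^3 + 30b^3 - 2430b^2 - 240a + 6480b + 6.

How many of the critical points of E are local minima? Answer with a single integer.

4

E separates as a function of a plus a function of b, so ∇E=0 decouples.
∂E/∂a = -15(a - 4)(a - 1)(a + 1)(a + 4) = 0 at a ∈ {-4, -1, 1, 4}; ∂E/∂b = -90(b - 4)(b - 3)(b - 2)(b + 3) = 0 at b ∈ {-3, 2, 3, 4}.
The Hessian is diagonal: diag(E_aa, E_bb). Second derivatives: E_aa(-4)=1800, E_aa(-1)=-450, E_aa(1)=450, E_aa(4)=-1800; E_bb(-3)=18900, E_bb(2)=-900, E_bb(3)=540, E_bb(4)=-1260.
Local minima occur where both diagonal entries positive: (-4, -3), (-4, 3), (1, -3), (1, 3). Count: 4.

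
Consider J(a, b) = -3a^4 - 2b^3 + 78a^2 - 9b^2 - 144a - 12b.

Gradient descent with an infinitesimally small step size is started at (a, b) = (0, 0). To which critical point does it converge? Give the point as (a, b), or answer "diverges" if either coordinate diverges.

J is separable, so gradient descent decouples: a follows -∂J/∂a, b follows -∂J/∂b.
∂J/∂a = -12(a - 3)(a - 1)(a + 4); at a=0 this is -144, so a increases.
∂J/∂b = -6(b + 1)(b + 2); at b=0 this is -12, so b increases.
The b-coordinate has no critical point in that direction and runs off to infinity.

diverges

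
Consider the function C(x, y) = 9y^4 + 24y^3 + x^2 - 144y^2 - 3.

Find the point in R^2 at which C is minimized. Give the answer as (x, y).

(0, -4)

C(x,y) separates as P(x) + Q(y) − 3, so its minimum is min P + min Q − 3.
P'(x) = 2x vanishes at x ∈ {0}; Q'(y) = 36y(y - 2)(y + 4) vanishes at y ∈ {-4, 0, 2}.
Local minima of P (where P''>0): P(0)=0. Local minima of Q: Q(-4)=-1536, Q(2)=-240.
So the global minimum of C is P(0) + Q(-4) − 3 = 0 − 1536 − 3 = -1539, attained at (0, -4).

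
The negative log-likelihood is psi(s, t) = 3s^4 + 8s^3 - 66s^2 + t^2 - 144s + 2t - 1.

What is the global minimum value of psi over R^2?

psi(s,t) separates as P(s) + Q(t) − 1, so its minimum is min P + min Q − 1.
P'(s) = 12(s - 3)(s + 1)(s + 4) vanishes at s ∈ {-4, -1, 3}; Q'(t) = 2(t + 1) vanishes at t ∈ {-1}.
Local minima of P (where P''>0): P(-4)=-224, P(3)=-567. Local minima of Q: Q(-1)=-1.
So the global minimum of psi is P(3) + Q(-1) − 1 = -567 − 1 − 1 = -569, attained at (3, -1).

-569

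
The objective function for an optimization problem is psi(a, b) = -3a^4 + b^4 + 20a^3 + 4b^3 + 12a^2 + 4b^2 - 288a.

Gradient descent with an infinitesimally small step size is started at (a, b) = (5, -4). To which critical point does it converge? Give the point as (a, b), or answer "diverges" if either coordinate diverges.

diverges

psi is separable, so gradient descent decouples: a follows -∂psi/∂a, b follows -∂psi/∂b.
∂psi/∂a = -12(a - 4)(a - 3)(a + 2); at a=5 this is -168, so a increases.
∂psi/∂b = 4b(b + 1)(b + 2); at b=-4 this is -96, so b increases.
The a-coordinate has no critical point in that direction and runs off to infinity.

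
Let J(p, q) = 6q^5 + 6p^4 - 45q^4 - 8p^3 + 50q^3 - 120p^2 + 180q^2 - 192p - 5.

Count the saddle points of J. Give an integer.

J separates as a function of p plus a function of q, so ∇J=0 decouples.
∂J/∂p = 24(p - 4)(p + 1)(p + 2) = 0 at p ∈ {-2, -1, 4}; ∂J/∂q = 30q(q - 4)(q - 3)(q + 1) = 0 at q ∈ {-1, 0, 3, 4}.
The Hessian is diagonal: diag(J_pp, J_qq). Second derivatives: J_pp(-2)=144, J_pp(-1)=-120, J_pp(4)=720; J_qq(-1)=-600, J_qq(0)=360, J_qq(3)=-360, J_qq(4)=600.
Saddle points occur where the two diagonal entries have opposite signs: (-2, -1), (-2, 3), (-1, 0), (-1, 4), (4, -1), (4, 3). Count: 6.

6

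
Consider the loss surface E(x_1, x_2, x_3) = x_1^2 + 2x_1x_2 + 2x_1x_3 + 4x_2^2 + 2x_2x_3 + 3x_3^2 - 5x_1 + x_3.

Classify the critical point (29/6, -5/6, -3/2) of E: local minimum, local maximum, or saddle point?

local minimum

The Hessian is constant: H = [[2, 2, 2], [2, 8, 2], [2, 2, 6]].
Leading principal minors: Δ₁ = 2, Δ₂ = 12, Δ₃ = 48.
All leading minors are positive, so H is positive definite: a local minimum.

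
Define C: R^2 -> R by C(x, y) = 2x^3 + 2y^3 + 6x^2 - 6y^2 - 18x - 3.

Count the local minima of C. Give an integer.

1

C separates as a function of x plus a function of y, so ∇C=0 decouples.
∂C/∂x = 6(x - 1)(x + 3) = 0 at x ∈ {-3, 1}; ∂C/∂y = 6y(y - 2) = 0 at y ∈ {0, 2}.
The Hessian is diagonal: diag(C_xx, C_yy). Second derivatives: C_xx(-3)=-24, C_xx(1)=24; C_yy(0)=-12, C_yy(2)=12.
Local minima occur where both diagonal entries positive: (1, 2). Count: 1.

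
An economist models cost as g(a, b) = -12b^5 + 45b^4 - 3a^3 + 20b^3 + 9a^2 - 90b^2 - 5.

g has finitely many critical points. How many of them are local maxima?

g separates as a function of a plus a function of b, so ∇g=0 decouples.
∂g/∂a = -9a(a - 2) = 0 at a ∈ {0, 2}; ∂g/∂b = -60b(b - 3)(b - 1)(b + 1) = 0 at b ∈ {-1, 0, 1, 3}.
The Hessian is diagonal: diag(g_aa, g_bb). Second derivatives: g_aa(0)=18, g_aa(2)=-18; g_bb(-1)=480, g_bb(0)=-180, g_bb(1)=240, g_bb(3)=-1440.
Local maxima occur where both diagonal entries negative: (2, 0), (2, 3). Count: 2.

2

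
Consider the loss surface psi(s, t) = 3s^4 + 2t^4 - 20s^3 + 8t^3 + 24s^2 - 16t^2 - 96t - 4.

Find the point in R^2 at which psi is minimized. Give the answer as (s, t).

psi(s,t) separates as P(s) + Q(t) − 4, so its minimum is min P + min Q − 4.
P'(s) = 12s(s - 4)(s - 1) vanishes at s ∈ {0, 1, 4}; Q'(t) = 8(t - 2)(t + 2)(t + 3) vanishes at t ∈ {-3, -2, 2}.
Local minima of P (where P''>0): P(0)=0, P(4)=-128. Local minima of Q: Q(-3)=90, Q(2)=-160.
So the global minimum of psi is P(4) + Q(2) − 4 = -128 − 160 − 4 = -292, attained at (4, 2).

(4, 2)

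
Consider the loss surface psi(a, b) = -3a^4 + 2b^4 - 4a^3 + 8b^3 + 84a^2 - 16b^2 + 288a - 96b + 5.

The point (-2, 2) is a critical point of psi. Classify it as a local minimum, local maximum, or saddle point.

local minimum

The mixed partial ∂²psi/∂a∂b is 0, so the Hessian at any point is diag(psi_aa, psi_bb) = diag(12(-3a^2 - 2a + 14), 8(3b^2 + 6b - 4)).
At (-2, 2): H = diag(72, 160).
Both eigenvalues are positive, so H is positive definite: a local minimum.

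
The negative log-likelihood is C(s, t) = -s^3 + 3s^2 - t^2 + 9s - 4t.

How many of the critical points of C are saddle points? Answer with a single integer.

C separates as a function of s plus a function of t, so ∇C=0 decouples.
∂C/∂s = -3(s - 3)(s + 1) = 0 at s ∈ {-1, 3}; ∂C/∂t = -2(t + 2) = 0 at t ∈ {-2}.
The Hessian is diagonal: diag(C_ss, C_tt). Second derivatives: C_ss(-1)=12, C_ss(3)=-12; C_tt(-2)=-2.
Saddle points occur where the two diagonal entries have opposite signs: (-1, -2). Count: 1.

1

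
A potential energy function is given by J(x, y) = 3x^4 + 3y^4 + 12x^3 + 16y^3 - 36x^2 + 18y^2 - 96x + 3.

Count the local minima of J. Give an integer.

J separates as a function of x plus a function of y, so ∇J=0 decouples.
∂J/∂x = 12(x - 2)(x + 1)(x + 4) = 0 at x ∈ {-4, -1, 2}; ∂J/∂y = 12y(y + 1)(y + 3) = 0 at y ∈ {-3, -1, 0}.
The Hessian is diagonal: diag(J_xx, J_yy). Second derivatives: J_xx(-4)=216, J_xx(-1)=-108, J_xx(2)=216; J_yy(-3)=72, J_yy(-1)=-24, J_yy(0)=36.
Local minima occur where both diagonal entries positive: (-4, -3), (-4, 0), (2, -3), (2, 0). Count: 4.

4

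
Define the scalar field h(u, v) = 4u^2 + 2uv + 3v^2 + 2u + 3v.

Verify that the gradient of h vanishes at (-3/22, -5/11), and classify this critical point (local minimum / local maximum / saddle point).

local minimum

∇h = (8u + 2v + 2, 2u + 6v + 3); substituting (-3/22, -5/11) gives ∇h = (0, 0), so (-3/22, -5/11) is indeed a critical point.
The Hessian of h is constant: H = [[8, 2], [2, 6]].
det(H) = 8·6 − 2² = 44.
det(H) > 0 and tr(H) = 14 > 0, so H is positive definite and the point is a local minimum.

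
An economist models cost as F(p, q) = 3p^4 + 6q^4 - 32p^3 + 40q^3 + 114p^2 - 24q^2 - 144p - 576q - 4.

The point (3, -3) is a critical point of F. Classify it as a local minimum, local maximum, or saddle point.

local maximum

The mixed partial ∂²F/∂p∂q is 0, so the Hessian at any point is diag(F_pp, F_qq) = diag(12(3p^2 - 16p + 19), 24(3q^2 + 10q - 2)).
At (3, -3): H = diag(-24, -120).
Both eigenvalues are negative, so H is negative definite: a local maximum.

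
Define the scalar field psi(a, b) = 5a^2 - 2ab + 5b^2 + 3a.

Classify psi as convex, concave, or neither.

convex

psi is quadratic, so its Hessian is the constant matrix H = [[10, -2], [-2, 10]].
det(H) = 96, tr(H) = 20.
det(H) > 0 and tr(H) > 0, so H is positive definite everywhere: convex.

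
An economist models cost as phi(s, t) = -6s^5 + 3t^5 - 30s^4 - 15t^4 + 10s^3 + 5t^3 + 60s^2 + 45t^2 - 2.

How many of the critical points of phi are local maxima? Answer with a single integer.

4

phi separates as a function of s plus a function of t, so ∇phi=0 decouples.
∂phi/∂s = -30s(s - 1)(s + 1)(s + 4) = 0 at s ∈ {-4, -1, 0, 1}; ∂phi/∂t = 15t(t - 3)(t - 2)(t + 1) = 0 at t ∈ {-1, 0, 2, 3}.
The Hessian is diagonal: diag(phi_ss, phi_tt). Second derivatives: phi_ss(-4)=1800, phi_ss(-1)=-180, phi_ss(0)=120, phi_ss(1)=-300; phi_tt(-1)=-180, phi_tt(0)=90, phi_tt(2)=-90, phi_tt(3)=180.
Local maxima occur where both diagonal entries negative: (-1, -1), (-1, 2), (1, -1), (1, 2). Count: 4.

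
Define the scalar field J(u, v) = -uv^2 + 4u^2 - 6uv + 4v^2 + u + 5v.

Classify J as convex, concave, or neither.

The term -uv^2 is cubic, so the Hessian is not constant.
∂²J/∂v² = -2u + 8, which takes both signs as u varies (negative for sufficiently large u). A diagonal entry of the Hessian changing sign means the Hessian is neither positive- nor negative-semidefinite on all of R^2.

neither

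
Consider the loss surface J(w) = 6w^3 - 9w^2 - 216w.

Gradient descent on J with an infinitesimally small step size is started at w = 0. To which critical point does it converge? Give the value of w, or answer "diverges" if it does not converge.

J'(w) = 18(w - 4)(w + 3), so J'(0) = -216.
Gradient descent moves in the -J' direction, i.e. w is increasing.
The nearest critical point in that direction is w = 4, where J'' = 126 > 0 (a local minimum). The iterate converges there.

4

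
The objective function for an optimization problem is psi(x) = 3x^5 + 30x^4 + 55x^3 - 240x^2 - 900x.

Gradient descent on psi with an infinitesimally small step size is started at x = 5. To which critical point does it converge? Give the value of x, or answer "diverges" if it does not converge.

psi'(x) = 15(x - 2)(x + 2)(x + 3)(x + 5), so psi'(5) = 25200.
Gradient descent moves in the -psi' direction, i.e. x is decreasing.
The nearest critical point in that direction is x = 2, where psi'' = 2100 > 0 (a local minimum). The iterate converges there.

2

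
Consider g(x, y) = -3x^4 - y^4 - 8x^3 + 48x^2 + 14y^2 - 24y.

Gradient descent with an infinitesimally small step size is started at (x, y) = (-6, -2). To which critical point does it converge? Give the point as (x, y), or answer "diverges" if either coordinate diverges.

diverges

g is separable, so gradient descent decouples: x follows -∂g/∂x, y follows -∂g/∂y.
∂g/∂x = -12x(x - 2)(x + 4); at x=-6 this is 1152, so x decreases.
∂g/∂y = -4(y - 2)(y - 1)(y + 3); at y=-2 this is -48, so y increases.
The x-coordinate has no critical point in that direction and runs off to infinity.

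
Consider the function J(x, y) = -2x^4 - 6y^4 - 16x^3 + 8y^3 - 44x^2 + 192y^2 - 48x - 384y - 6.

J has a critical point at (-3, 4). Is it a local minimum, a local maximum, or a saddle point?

The mixed partial ∂²J/∂x∂y is 0, so the Hessian at any point is diag(J_xx, J_yy) = diag(-8(3x^2 + 12x + 11), 24(-3y^2 + 2y + 16)).
At (-3, 4): H = diag(-16, -576).
Both eigenvalues are negative, so H is negative definite: a local maximum.

local maximum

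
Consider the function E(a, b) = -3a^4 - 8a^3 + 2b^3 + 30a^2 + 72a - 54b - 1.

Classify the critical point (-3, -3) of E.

local maximum

The mixed partial ∂²E/∂a∂b is 0, so the Hessian at any point is diag(E_aa, E_bb) = diag(12(-3a^2 - 4a + 5), 12b).
At (-3, -3): H = diag(-120, -36).
Both eigenvalues are negative, so H is negative definite: a local maximum.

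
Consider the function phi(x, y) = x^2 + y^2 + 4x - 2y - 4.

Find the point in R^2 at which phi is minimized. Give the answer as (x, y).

(-2, 1)

phi(x,y) separates as P(x) + Q(y) − 4, so its minimum is min P + min Q − 4.
P'(x) = 2x + 4 vanishes at x ∈ {-2}; Q'(y) = 2y - 2 vanishes at y ∈ {1}.
Local minima of P (where P''>0): P(-2)=-4. Local minima of Q: Q(1)=-1.
So the global minimum of phi is P(-2) + Q(1) − 4 = -4 − 1 − 4 = -9, attained at (-2, 1).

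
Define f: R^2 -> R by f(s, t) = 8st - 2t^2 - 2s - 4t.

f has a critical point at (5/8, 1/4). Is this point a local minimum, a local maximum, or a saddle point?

saddle point

The Hessian of f is constant: H = [[0, 8], [8, -4]].
det(H) = 0·(-4) − 8² = -64.
Since det(H) < 0, H is indefinite and the critical point is a saddle point.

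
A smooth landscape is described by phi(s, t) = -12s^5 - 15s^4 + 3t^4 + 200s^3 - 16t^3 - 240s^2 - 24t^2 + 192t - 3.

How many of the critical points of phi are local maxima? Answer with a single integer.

phi separates as a function of s plus a function of t, so ∇phi=0 decouples.
∂phi/∂s = -60s(s - 2)(s - 1)(s + 4) = 0 at s ∈ {-4, 0, 1, 2}; ∂phi/∂t = 12(t - 4)(t - 2)(t + 2) = 0 at t ∈ {-2, 2, 4}.
The Hessian is diagonal: diag(phi_ss, phi_tt). Second derivatives: phi_ss(-4)=7200, phi_ss(0)=-480, phi_ss(1)=300, phi_ss(2)=-720; phi_tt(-2)=288, phi_tt(2)=-96, phi_tt(4)=144.
Local maxima occur where both diagonal entries negative: (0, 2), (2, 2). Count: 2.

2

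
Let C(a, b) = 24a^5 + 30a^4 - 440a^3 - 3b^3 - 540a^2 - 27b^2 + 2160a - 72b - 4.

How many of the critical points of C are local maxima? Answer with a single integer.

C separates as a function of a plus a function of b, so ∇C=0 decouples.
∂C/∂a = 120(a - 3)(a - 1)(a + 2)(a + 3) = 0 at a ∈ {-3, -2, 1, 3}; ∂C/∂b = -9(b + 2)(b + 4) = 0 at b ∈ {-4, -2}.
The Hessian is diagonal: diag(C_aa, C_bb). Second derivatives: C_aa(-3)=-2880, C_aa(-2)=1800, C_aa(1)=-2880, C_aa(3)=7200; C_bb(-4)=18, C_bb(-2)=-18.
Local maxima occur where both diagonal entries negative: (-3, -2), (1, -2). Count: 2.

2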